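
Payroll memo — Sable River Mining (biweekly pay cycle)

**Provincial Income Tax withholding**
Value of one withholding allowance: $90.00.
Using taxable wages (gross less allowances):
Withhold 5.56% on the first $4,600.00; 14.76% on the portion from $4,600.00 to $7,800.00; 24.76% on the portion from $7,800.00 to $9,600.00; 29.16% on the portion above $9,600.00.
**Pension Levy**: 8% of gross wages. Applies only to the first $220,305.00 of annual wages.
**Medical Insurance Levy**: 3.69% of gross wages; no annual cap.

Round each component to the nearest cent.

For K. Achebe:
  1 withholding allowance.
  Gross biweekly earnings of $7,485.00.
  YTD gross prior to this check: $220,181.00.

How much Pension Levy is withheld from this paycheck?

Pension Levy: cap $220,305.00 − YTD $220,181.00 = $124.00 subject; 8% × $124.00 = $9.92

$9.92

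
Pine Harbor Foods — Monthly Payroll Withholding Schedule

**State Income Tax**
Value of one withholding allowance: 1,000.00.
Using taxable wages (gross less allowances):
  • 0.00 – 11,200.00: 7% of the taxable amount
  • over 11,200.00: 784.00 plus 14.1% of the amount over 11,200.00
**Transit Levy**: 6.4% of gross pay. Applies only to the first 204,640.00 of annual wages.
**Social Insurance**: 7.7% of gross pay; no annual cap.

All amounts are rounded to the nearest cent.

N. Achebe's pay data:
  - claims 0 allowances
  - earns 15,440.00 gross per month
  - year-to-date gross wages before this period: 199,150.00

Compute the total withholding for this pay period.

2,922.08

State Income Tax: taxable = 15,440.00
  784.00 + 14.1% × (15,440.00 − 11,200.00) = 784.00 + 14.1% × 4,240.00 = 1,381.84
Transit Levy: cap 204,640.00 − YTD 199,150.00 = 5,490.00 subject; 6.4% × 5,490.00 = 351.36
Social Insurance: 7.7% × 15,440.00 = 1,188.88
Total: 1,381.84 + 351.36 + 1,188.88 = 2,922.08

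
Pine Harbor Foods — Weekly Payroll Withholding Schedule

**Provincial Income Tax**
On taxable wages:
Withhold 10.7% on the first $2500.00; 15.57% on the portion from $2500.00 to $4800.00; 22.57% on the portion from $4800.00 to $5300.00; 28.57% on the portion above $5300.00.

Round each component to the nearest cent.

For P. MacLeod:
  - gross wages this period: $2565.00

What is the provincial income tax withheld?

Provincial Income Tax: taxable = $2565.00
  $267.50 + 15.57% × ($2565.00 − $2500.00) = $267.50 + 15.57% × $65.00 = $277.62

$277.62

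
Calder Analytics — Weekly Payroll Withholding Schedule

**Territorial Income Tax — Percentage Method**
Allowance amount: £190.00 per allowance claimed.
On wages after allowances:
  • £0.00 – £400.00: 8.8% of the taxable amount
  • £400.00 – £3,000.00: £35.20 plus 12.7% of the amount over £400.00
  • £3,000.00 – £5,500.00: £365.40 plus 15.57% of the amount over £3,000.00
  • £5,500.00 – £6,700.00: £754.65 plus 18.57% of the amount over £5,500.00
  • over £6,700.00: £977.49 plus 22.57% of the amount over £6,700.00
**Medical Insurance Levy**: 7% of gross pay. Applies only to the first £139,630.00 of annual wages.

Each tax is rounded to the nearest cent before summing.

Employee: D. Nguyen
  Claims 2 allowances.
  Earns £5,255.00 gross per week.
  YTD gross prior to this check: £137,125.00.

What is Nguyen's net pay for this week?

£4,422.31

Territorial Income Tax: taxable = £5,255.00 − 2×£190.00 = £4,875.00
  £365.40 + 15.57% × (£4,875.00 − £3,000.00) = £365.40 + 15.57% × £1,875.00 = £657.34
Medical Insurance Levy: cap £139,630.00 − YTD £137,125.00 = £2,505.00 subject; 7% × £2,505.00 = £175.35
Total withheld: £657.34 + £175.35 = £832.69
Net pay: £5,255.00 − £832.69 = £4,422.31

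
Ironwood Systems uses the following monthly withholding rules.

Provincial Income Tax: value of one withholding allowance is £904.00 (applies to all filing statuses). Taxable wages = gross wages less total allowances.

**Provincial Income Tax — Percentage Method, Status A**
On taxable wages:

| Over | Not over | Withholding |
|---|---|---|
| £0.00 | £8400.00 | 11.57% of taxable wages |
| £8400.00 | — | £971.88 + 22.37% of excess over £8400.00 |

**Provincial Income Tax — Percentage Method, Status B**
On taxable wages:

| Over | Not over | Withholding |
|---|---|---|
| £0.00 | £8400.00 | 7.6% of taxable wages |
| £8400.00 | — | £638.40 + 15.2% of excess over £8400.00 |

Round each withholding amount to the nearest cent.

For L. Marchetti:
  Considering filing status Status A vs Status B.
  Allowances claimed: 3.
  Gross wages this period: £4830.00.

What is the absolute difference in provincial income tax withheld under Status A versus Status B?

£84.08

Provincial Income Tax (Status A): taxable = £4830.00 − 3×£904.00 = £2118.00
  11.57% × £2118.00 = £245.05
Provincial Income Tax (Status B): taxable = £4830.00 − 3×£904.00 = £2118.00
  7.6% × £2118.00 = £160.97
Difference: |£245.05 − £160.97| = £84.08 (higher under Status A)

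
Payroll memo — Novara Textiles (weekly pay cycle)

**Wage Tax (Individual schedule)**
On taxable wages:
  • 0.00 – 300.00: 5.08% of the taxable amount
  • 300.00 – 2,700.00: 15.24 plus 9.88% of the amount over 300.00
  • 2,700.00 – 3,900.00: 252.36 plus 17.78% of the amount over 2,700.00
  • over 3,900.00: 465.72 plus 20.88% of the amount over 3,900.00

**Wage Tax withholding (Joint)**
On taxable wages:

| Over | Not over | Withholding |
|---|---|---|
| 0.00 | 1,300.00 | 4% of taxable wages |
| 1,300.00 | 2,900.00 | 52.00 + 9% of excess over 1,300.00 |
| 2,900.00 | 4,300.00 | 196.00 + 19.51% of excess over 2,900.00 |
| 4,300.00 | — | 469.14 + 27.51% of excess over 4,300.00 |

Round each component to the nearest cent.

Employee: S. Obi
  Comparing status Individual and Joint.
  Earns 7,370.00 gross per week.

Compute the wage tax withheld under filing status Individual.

Wage Tax (Individual): taxable = 7,370.00
  465.72 + 20.88% × (7,370.00 − 3,900.00) = 465.72 + 20.88% × 3,470.00 = 1,190.26

1,190.26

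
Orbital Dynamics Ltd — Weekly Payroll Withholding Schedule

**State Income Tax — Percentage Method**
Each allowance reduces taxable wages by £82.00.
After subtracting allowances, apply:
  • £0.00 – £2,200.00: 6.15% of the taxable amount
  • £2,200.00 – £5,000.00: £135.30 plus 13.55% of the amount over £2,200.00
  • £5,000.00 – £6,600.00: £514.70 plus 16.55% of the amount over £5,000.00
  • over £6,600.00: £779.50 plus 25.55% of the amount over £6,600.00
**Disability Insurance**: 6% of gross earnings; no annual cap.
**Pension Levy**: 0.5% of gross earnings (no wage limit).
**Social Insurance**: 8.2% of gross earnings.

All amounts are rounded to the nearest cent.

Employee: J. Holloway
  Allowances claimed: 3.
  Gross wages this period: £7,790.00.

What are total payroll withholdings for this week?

State Income Tax: taxable = £7,790.00 − 3×£82.00 = £7,544.00
  £779.50 + 25.55% × (£7,544.00 − £6,600.00) = £779.50 + 25.55% × £944.00 = £1,020.69
Disability Insurance: 6% × £7,790.00 = £467.40
Pension Levy: 0.5% × £7,790.00 = £38.95
Social Insurance: 8.2% × £7,790.00 = £638.78
Total: £1,020.69 + £467.40 + £38.95 + £638.78 = £2,165.82

£2,165.82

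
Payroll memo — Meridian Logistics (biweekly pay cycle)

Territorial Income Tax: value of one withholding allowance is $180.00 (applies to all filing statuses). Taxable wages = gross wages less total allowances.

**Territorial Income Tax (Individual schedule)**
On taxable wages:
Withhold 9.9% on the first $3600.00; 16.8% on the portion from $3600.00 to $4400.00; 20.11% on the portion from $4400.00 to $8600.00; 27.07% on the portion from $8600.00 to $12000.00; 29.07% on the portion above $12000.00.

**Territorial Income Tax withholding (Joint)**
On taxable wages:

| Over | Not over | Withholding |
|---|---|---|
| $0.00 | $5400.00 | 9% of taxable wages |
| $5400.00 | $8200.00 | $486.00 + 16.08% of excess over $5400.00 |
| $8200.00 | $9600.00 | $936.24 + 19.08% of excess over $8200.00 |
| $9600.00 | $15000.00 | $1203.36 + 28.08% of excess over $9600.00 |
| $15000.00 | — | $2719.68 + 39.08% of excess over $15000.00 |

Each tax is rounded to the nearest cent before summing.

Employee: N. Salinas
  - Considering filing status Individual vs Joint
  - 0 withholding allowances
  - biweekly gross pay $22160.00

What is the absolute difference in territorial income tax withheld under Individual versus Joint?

$308.50

Territorial Income Tax (Individual): taxable = $22160.00
  $2255.80 + 29.07% × ($22160.00 − $12000.00) = $2255.80 + 29.07% × $10160.00 = $5209.31
Territorial Income Tax (Joint): taxable = $22160.00
  $2719.68 + 39.08% × ($22160.00 − $15000.00) = $2719.68 + 39.08% × $7160.00 = $5517.81
Difference: |$5209.31 − $5517.81| = $308.50 (higher under Joint)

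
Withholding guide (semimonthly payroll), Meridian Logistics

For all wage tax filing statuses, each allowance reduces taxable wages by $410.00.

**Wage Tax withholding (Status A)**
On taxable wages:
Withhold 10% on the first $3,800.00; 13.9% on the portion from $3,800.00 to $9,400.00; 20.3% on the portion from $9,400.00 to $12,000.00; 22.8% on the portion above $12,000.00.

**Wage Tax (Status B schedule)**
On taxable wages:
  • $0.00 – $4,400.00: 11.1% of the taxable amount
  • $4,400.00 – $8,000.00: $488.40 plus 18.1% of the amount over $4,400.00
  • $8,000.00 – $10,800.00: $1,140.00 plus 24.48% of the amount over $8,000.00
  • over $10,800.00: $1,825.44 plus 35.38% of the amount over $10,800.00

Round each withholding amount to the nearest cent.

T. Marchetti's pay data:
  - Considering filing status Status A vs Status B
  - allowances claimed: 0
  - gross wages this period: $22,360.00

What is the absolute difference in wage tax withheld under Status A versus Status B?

$1,867.09

Wage Tax (Status A): taxable = $22,360.00
  $1,686.20 + 22.8% × ($22,360.00 − $12,000.00) = $1,686.20 + 22.8% × $10,360.00 = $4,048.28
Wage Tax (Status B): taxable = $22,360.00
  $1,825.44 + 35.38% × ($22,360.00 − $10,800.00) = $1,825.44 + 35.38% × $11,560.00 = $5,915.37
Difference: |$4,048.28 − $5,915.37| = $1,867.09 (higher under Status B)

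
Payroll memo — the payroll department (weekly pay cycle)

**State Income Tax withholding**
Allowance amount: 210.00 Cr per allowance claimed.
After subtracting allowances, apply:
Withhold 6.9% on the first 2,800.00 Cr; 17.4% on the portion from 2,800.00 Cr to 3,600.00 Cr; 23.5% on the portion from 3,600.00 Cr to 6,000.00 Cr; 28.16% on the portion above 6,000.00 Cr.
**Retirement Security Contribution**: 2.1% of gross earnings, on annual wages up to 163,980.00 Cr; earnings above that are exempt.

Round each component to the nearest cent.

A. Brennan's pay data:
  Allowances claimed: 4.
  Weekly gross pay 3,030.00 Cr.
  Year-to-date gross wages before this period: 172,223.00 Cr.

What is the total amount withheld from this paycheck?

151.11 Cr

State Income Tax: taxable = 3,030.00 Cr − 4×210.00 Cr = 2,190.00 Cr
  6.9% × 2,190.00 Cr = 151.11 Cr
Retirement Security Contribution: YTD 172,223.00 Cr ≥ cap 163,980.00 Cr → 0.00 Cr
Total: 151.11 Cr + 0.00 Cr = 151.11 Cr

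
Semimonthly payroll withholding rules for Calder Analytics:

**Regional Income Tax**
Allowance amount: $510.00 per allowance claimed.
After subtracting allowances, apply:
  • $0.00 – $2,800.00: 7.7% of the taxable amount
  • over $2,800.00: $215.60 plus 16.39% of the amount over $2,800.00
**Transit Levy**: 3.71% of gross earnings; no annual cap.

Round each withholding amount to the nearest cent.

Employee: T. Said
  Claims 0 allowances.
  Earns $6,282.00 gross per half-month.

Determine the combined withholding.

Regional Income Tax: taxable = $6,282.00
  $215.60 + 16.39% × ($6,282.00 − $2,800.00) = $215.60 + 16.39% × $3,482.00 = $786.30
Transit Levy: 3.71% × $6,282.00 = $233.06
Total: $786.30 + $233.06 = $1,019.36

$1,019.36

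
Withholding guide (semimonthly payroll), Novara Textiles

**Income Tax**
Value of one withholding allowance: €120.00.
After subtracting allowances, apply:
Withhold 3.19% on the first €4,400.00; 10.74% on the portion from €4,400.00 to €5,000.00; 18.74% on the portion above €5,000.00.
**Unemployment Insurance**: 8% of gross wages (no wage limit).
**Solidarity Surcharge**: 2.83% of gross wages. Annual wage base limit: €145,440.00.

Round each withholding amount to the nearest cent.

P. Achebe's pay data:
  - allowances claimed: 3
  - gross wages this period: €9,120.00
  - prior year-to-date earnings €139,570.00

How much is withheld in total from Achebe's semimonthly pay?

Income Tax: taxable = €9,120.00 − 3×€120.00 = €8,760.00
  €204.80 + 18.74% × (€8,760.00 − €5,000.00) = €204.80 + 18.74% × €3,760.00 = €909.42
Unemployment Insurance: 8% × €9,120.00 = €729.60
Solidarity Surcharge: cap €145,440.00 − YTD €139,570.00 = €5,870.00 subject; 2.83% × €5,870.00 = €166.12
Total: €909.42 + €729.60 + €166.12 = €1,805.14

€1,805.14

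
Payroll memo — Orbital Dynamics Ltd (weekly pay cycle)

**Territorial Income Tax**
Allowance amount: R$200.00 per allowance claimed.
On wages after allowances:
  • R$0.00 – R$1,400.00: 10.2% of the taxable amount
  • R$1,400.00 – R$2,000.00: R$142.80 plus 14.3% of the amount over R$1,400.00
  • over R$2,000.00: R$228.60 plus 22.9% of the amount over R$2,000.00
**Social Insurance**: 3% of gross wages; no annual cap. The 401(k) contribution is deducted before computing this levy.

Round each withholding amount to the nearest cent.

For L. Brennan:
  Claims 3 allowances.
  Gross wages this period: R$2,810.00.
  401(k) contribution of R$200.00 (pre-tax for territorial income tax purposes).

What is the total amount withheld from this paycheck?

Territorial Income Tax: taxable = R$2,810.00 − R$200.00 − 3×R$200.00 = R$2,010.00
  R$228.60 + 22.9% × (R$2,010.00 − R$2,000.00) = R$228.60 + 22.9% × R$10.00 = R$230.89
Social Insurance: 3% × R$2,610.00 = R$78.30
Total: R$230.89 + R$78.30 = R$309.19

R$309.19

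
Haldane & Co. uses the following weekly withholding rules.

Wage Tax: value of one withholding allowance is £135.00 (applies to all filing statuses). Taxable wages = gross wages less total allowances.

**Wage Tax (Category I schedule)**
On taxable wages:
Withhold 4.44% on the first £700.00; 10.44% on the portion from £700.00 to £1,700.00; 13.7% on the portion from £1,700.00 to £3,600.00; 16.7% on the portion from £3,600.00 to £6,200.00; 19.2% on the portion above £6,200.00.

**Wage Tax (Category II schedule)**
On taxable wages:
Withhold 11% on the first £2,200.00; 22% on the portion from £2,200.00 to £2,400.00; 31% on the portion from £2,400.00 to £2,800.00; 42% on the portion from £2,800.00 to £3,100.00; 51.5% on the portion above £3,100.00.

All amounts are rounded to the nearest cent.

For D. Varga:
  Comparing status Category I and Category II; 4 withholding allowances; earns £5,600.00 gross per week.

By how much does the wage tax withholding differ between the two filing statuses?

Wage Tax (Category I): taxable = £5,600.00 − 4×£135.00 = £5,060.00
  £395.78 + 16.7% × (£5,060.00 − £3,600.00) = £395.78 + 16.7% × £1,460.00 = £639.60
Wage Tax (Category II): taxable = £5,600.00 − 4×£135.00 = £5,060.00
  £536.00 + 51.5% × (£5,060.00 − £3,100.00) = £536.00 + 51.5% × £1,960.00 = £1,545.40
Difference: |£639.60 − £1,545.40| = £905.80 (higher under Category II)

£905.80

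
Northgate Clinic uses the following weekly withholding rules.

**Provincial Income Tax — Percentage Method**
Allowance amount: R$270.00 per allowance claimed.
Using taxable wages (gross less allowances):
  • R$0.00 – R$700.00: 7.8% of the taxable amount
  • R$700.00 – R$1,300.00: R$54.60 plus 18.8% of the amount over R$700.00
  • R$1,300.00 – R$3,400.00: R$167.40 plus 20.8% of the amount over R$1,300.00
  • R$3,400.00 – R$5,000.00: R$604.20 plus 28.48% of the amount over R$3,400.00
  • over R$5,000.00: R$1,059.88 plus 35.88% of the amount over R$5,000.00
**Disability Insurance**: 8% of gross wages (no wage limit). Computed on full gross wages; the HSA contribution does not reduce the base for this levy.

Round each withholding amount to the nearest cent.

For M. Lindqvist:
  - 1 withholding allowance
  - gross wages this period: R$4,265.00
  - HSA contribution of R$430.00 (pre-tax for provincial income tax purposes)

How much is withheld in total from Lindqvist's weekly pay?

Provincial Income Tax: taxable = R$4,265.00 − R$430.00 − 1×R$270.00 = R$3,565.00
  R$604.20 + 28.48% × (R$3,565.00 − R$3,400.00) = R$604.20 + 28.48% × R$165.00 = R$651.19
Disability Insurance: 8% × R$4,265.00 = R$341.20
Total: R$651.19 + R$341.20 = R$992.39

R$992.39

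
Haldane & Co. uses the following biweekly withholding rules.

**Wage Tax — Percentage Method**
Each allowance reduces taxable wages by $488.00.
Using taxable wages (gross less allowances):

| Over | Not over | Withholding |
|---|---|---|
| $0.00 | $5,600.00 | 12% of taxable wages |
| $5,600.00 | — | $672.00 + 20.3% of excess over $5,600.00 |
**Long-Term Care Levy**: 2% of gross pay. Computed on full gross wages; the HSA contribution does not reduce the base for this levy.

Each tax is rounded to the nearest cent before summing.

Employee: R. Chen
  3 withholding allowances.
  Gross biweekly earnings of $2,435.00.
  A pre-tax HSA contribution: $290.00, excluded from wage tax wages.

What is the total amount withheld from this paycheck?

Wage Tax: taxable = $2,435.00 − $290.00 − 3×$488.00 = $681.00
  12% × $681.00 = $81.72
Long-Term Care Levy: 2% × $2,435.00 = $48.70
Total: $81.72 + $48.70 = $130.42

$130.42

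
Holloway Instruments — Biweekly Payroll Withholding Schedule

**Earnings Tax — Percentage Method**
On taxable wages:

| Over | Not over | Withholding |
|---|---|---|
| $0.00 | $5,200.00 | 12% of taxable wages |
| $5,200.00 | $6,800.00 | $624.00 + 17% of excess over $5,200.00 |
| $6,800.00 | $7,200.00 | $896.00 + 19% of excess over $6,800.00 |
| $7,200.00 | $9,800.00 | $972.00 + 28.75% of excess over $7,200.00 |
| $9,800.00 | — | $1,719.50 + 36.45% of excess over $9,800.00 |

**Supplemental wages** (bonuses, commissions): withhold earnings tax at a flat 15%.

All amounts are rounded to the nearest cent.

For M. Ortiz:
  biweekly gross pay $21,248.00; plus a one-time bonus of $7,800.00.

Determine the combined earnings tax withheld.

$7,062.30

Earnings Tax: taxable = $21,248.00
  $1,719.50 + 36.45% × ($21,248.00 − $9,800.00) = $1,719.50 + 36.45% × $11,448.00 = $5,892.30
Supplemental (15% flat on bonus): 15% × $7,800.00 = $1,170.00
Total earnings tax: $5,892.30 + $1,170.00 = $7,062.30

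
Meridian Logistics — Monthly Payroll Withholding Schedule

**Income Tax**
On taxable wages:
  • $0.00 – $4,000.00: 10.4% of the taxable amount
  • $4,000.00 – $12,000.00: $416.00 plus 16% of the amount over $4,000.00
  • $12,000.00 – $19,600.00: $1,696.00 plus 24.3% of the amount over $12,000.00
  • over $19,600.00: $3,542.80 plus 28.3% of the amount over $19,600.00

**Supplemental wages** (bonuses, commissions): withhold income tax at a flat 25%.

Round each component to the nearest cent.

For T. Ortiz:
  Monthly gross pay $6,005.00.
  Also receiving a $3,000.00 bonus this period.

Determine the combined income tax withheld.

$1,486.80

Income Tax: taxable = $6,005.00
  $416.00 + 16% × ($6,005.00 − $4,000.00) = $416.00 + 16% × $2,005.00 = $736.80
Supplemental (25% flat on bonus): 25% × $3,000.00 = $750.00
Total income tax: $736.80 + $750.00 = $1,486.80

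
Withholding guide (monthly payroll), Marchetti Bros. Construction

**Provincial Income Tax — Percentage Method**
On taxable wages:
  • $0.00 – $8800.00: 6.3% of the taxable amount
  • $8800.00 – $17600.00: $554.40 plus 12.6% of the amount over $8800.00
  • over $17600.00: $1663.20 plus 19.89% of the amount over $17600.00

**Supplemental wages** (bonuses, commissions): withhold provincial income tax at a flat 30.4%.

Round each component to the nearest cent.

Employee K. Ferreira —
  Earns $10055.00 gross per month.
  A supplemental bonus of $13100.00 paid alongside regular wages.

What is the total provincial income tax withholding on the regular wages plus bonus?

$4694.93

Provincial Income Tax: taxable = $10055.00
  $554.40 + 12.6% × ($10055.00 − $8800.00) = $554.40 + 12.6% × $1255.00 = $712.53
Supplemental (30.4% flat on bonus): 30.4% × $13100.00 = $3982.40
Total provincial income tax: $712.53 + $3982.40 = $4694.93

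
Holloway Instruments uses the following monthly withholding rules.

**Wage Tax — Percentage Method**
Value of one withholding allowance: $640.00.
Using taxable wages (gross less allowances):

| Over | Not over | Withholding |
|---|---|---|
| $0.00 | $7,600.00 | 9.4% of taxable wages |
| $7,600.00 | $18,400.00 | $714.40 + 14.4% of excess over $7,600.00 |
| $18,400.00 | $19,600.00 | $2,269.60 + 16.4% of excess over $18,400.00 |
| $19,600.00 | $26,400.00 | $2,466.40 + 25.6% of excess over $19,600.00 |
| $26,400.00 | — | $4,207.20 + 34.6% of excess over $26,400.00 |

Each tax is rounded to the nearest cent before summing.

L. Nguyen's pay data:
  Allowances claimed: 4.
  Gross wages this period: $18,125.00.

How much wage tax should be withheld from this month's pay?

Wage Tax: taxable = $18,125.00 − 4×$640.00 = $15,565.00
  $714.40 + 14.4% × ($15,565.00 − $7,600.00) = $714.40 + 14.4% × $7,965.00 = $1,861.36

$1,861.36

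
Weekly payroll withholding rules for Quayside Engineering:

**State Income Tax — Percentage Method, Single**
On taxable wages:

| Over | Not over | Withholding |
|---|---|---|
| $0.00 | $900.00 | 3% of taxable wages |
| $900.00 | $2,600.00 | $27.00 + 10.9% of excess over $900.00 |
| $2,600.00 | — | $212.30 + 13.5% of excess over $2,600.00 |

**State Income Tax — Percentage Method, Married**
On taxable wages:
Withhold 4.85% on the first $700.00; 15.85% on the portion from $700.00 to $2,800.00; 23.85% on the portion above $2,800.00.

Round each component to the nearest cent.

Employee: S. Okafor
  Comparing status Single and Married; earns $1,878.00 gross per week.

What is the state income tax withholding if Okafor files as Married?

$220.66

State Income Tax (Married): taxable = $1,878.00
  $33.95 + 15.85% × ($1,878.00 − $700.00) = $33.95 + 15.85% × $1,178.00 = $220.66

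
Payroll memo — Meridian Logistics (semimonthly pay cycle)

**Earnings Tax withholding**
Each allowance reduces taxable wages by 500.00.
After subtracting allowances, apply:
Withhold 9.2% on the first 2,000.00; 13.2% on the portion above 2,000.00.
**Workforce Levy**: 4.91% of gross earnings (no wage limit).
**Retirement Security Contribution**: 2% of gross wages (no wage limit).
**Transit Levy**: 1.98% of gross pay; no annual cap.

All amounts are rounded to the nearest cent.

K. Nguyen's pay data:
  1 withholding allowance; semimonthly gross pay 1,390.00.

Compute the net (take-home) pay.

Earnings Tax: taxable = 1,390.00 − 1×500.00 = 890.00
  9.2% × 890.00 = 81.88
Workforce Levy: 4.91% × 1,390.00 = 68.25
Retirement Security Contribution: 2% × 1,390.00 = 27.80
Transit Levy: 1.98% × 1,390.00 = 27.52
Total withheld: 81.88 + 68.25 + 27.80 + 27.52 = 205.45
Net pay: 1,390.00 − 205.45 = 1,184.55

1,184.55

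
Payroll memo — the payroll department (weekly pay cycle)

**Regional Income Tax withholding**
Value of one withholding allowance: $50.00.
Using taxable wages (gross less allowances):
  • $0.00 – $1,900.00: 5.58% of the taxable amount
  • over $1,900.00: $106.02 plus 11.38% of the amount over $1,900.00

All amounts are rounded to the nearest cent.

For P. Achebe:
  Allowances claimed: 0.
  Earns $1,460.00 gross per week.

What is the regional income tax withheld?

$81.47

Regional Income Tax: taxable = $1,460.00
  5.58% × $1,460.00 = $81.47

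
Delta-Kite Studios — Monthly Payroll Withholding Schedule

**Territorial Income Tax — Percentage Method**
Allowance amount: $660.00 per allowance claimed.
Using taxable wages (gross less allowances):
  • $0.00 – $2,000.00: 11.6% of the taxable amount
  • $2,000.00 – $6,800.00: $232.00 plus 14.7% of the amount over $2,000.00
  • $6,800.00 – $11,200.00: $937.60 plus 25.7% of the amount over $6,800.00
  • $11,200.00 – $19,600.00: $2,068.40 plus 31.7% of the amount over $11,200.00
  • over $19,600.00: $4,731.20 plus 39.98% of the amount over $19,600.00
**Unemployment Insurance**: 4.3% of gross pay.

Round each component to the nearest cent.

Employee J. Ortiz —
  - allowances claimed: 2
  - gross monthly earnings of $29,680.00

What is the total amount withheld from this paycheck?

Territorial Income Tax: taxable = $29,680.00 − 2×$660.00 = $28,360.00
  $4,731.20 + 39.98% × ($28,360.00 − $19,600.00) = $4,731.20 + 39.98% × $8,760.00 = $8,233.45
Unemployment Insurance: 4.3% × $29,680.00 = $1,276.24
Total: $8,233.45 + $1,276.24 = $9,509.69

$9,509.69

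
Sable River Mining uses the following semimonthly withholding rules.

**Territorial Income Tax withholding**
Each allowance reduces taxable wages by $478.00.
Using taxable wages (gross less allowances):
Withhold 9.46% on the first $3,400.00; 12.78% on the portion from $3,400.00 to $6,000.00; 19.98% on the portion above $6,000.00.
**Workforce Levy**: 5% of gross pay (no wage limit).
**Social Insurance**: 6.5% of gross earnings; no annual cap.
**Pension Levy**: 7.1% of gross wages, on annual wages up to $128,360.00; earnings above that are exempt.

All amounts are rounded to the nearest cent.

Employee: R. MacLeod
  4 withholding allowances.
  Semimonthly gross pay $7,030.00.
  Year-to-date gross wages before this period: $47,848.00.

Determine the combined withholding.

Territorial Income Tax: taxable = $7,030.00 − 4×$478.00 = $5,118.00
  $321.64 + 12.78% × ($5,118.00 − $3,400.00) = $321.64 + 12.78% × $1,718.00 = $541.20
Workforce Levy: 5% × $7,030.00 = $351.50
Social Insurance: 6.5% × $7,030.00 = $456.95
Pension Levy: 7.1% × $7,030.00 = $499.13
Total: $541.20 + $351.50 + $456.95 + $499.13 = $1,848.78

$1,848.78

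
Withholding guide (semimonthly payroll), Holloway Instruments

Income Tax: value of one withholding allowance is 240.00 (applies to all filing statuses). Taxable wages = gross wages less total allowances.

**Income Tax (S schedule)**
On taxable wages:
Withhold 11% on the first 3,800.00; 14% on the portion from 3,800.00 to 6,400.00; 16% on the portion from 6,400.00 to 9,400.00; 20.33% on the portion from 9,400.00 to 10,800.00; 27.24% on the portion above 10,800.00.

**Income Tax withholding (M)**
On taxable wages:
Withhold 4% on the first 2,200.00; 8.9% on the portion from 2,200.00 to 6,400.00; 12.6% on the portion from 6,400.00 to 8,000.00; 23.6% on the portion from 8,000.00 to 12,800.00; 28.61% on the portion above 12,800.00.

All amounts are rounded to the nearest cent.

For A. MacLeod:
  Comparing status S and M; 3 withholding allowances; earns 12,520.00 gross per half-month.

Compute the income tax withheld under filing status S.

Income Tax (S): taxable = 12,520.00 − 3×240.00 = 11,800.00
  1,546.62 + 27.24% × (11,800.00 − 10,800.00) = 1,546.62 + 27.24% × 1,000.00 = 1,819.02

1,819.02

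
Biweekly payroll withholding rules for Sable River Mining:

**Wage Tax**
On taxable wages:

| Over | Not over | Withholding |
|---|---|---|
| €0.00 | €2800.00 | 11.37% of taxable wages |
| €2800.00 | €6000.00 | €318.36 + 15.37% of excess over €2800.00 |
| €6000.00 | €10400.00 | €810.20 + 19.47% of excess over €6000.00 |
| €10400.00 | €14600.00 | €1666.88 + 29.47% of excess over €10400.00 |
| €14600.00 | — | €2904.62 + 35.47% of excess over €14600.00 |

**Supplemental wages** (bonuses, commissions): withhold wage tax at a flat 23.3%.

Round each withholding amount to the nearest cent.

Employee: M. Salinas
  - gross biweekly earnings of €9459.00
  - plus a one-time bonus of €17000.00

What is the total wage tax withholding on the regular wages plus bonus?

Wage Tax: taxable = €9459.00
  €810.20 + 19.47% × (€9459.00 − €6000.00) = €810.20 + 19.47% × €3459.00 = €1483.67
Supplemental (23.3% flat on bonus): 23.3% × €17000.00 = €3961.00
Total wage tax: €1483.67 + €3961.00 = €5444.67

€5444.67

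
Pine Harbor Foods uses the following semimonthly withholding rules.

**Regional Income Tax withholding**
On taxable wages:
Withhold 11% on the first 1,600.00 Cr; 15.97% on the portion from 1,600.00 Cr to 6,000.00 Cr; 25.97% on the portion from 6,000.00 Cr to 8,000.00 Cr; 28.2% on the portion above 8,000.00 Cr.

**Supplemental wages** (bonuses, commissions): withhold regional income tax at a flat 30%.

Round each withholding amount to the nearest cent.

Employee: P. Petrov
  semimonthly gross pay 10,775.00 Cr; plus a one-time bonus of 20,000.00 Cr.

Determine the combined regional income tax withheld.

Regional Income Tax: taxable = 10,775.00 Cr
  1,398.08 Cr + 28.2% × (10,775.00 Cr − 8,000.00 Cr) = 1,398.08 Cr + 28.2% × 2,775.00 Cr = 2,180.63 Cr
Supplemental (30% flat on bonus): 30% × 20,000.00 Cr = 6,000.00 Cr
Total regional income tax: 2,180.63 Cr + 6,000.00 Cr = 8,180.63 Cr

8,180.63 Cr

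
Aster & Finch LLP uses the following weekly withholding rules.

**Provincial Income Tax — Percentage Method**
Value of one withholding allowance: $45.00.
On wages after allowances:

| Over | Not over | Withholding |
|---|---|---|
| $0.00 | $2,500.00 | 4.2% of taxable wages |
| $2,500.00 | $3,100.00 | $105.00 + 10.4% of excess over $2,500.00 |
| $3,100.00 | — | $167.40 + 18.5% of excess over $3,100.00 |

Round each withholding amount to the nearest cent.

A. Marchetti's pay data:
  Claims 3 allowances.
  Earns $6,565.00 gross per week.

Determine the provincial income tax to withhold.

Provincial Income Tax: taxable = $6,565.00 − 3×$45.00 = $6,430.00
  $167.40 + 18.5% × ($6,430.00 − $3,100.00) = $167.40 + 18.5% × $3,330.00 = $783.45

$783.45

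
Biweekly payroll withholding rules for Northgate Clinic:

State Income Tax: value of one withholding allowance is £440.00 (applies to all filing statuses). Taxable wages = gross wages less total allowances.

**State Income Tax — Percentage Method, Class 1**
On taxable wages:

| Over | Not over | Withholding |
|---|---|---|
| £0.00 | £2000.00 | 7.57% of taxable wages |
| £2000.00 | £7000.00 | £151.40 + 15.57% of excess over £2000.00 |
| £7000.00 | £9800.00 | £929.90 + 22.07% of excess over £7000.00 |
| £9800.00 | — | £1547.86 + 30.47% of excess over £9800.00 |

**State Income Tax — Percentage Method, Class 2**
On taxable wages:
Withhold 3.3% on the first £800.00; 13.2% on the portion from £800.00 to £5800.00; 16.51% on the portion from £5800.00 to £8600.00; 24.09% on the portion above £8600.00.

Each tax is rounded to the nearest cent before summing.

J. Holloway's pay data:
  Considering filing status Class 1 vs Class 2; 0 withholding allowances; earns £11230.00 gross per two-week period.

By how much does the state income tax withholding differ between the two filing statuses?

State Income Tax (Class 1): taxable = £11230.00
  £1547.86 + 30.47% × (£11230.00 − £9800.00) = £1547.86 + 30.47% × £1430.00 = £1983.58
State Income Tax (Class 2): taxable = £11230.00
  £1148.68 + 24.09% × (£11230.00 − £8600.00) = £1148.68 + 24.09% × £2630.00 = £1782.25
Difference: |£1983.58 − £1782.25| = £201.33 (higher under Class 1)

£201.33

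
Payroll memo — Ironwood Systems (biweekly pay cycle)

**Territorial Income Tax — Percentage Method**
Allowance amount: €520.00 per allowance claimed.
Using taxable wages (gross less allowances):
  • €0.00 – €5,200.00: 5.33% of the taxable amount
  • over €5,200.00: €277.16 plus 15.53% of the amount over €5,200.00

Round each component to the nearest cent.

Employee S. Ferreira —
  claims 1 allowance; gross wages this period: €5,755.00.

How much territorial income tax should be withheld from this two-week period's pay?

Territorial Income Tax: taxable = €5,755.00 − 1×€520.00 = €5,235.00
  €277.16 + 15.53% × (€5,235.00 − €5,200.00) = €277.16 + 15.53% × €35.00 = €282.60

€282.60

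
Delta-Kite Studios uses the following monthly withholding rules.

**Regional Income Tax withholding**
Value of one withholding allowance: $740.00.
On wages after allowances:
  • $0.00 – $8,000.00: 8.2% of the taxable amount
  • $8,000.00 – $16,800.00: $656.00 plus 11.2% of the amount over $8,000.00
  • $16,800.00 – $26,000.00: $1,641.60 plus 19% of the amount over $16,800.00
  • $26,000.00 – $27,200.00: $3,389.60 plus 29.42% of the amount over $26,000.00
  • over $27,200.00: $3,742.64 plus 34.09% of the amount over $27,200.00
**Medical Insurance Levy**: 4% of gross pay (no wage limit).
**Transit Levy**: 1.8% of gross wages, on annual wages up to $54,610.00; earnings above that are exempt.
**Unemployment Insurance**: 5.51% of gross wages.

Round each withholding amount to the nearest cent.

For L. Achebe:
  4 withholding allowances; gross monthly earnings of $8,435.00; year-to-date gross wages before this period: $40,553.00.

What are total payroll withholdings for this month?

$1,402.95

Regional Income Tax: taxable = $8,435.00 − 4×$740.00 = $5,475.00
  8.2% × $5,475.00 = $448.95
Medical Insurance Levy: 4% × $8,435.00 = $337.40
Transit Levy: 1.8% × $8,435.00 = $151.83
Unemployment Insurance: 5.51% × $8,435.00 = $464.77
Total: $448.95 + $337.40 + $151.83 + $464.77 = $1,402.95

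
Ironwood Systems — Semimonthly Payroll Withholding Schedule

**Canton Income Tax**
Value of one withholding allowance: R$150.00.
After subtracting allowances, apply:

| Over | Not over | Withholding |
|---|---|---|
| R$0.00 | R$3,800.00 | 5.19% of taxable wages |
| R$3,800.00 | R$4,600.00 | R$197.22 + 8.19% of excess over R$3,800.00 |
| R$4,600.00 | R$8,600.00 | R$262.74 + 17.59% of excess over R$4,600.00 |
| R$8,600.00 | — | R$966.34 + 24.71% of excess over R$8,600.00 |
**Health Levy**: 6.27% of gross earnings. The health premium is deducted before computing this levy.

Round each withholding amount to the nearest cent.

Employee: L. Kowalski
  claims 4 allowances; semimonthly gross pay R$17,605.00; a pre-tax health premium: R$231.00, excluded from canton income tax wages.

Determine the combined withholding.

Canton Income Tax: taxable = R$17,605.00 − R$231.00 − 4×R$150.00 = R$16,774.00
  R$966.34 + 24.71% × (R$16,774.00 − R$8,600.00) = R$966.34 + 24.71% × R$8,174.00 = R$2,986.14
Health Levy: 6.27% × R$17,374.00 = R$1,089.35
Total: R$2,986.14 + R$1,089.35 = R$4,075.49

R$4,075.49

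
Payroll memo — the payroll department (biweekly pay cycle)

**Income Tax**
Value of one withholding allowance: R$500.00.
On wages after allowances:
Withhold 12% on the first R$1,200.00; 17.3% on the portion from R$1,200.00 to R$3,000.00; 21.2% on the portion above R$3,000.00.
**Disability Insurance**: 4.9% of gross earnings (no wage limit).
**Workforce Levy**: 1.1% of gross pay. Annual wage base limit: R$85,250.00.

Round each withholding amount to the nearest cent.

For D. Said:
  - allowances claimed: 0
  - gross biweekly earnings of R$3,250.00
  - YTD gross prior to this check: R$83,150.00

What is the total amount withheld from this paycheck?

Income Tax: taxable = R$3,250.00
  R$455.40 + 21.2% × (R$3,250.00 − R$3,000.00) = R$455.40 + 21.2% × R$250.00 = R$508.40
Disability Insurance: 4.9% × R$3,250.00 = R$159.25
Workforce Levy: cap R$85,250.00 − YTD R$83,150.00 = R$2,100.00 subject; 1.1% × R$2,100.00 = R$23.10
Total: R$508.40 + R$159.25 + R$23.10 = R$690.75

R$690.75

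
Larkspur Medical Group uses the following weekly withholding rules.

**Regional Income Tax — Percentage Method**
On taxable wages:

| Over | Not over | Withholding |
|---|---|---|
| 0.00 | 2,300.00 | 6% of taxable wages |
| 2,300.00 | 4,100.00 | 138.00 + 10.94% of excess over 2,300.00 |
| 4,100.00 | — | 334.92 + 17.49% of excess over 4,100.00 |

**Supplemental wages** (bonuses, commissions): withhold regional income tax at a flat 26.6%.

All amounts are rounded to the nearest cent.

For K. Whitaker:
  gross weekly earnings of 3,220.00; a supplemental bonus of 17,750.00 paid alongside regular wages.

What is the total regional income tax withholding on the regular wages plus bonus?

Regional Income Tax: taxable = 3,220.00
  138.00 + 10.94% × (3,220.00 − 2,300.00) = 138.00 + 10.94% × 920.00 = 238.65
Supplemental (26.6% flat on bonus): 26.6% × 17,750.00 = 4,721.50
Total regional income tax: 238.65 + 4,721.50 = 4,960.15

4,960.15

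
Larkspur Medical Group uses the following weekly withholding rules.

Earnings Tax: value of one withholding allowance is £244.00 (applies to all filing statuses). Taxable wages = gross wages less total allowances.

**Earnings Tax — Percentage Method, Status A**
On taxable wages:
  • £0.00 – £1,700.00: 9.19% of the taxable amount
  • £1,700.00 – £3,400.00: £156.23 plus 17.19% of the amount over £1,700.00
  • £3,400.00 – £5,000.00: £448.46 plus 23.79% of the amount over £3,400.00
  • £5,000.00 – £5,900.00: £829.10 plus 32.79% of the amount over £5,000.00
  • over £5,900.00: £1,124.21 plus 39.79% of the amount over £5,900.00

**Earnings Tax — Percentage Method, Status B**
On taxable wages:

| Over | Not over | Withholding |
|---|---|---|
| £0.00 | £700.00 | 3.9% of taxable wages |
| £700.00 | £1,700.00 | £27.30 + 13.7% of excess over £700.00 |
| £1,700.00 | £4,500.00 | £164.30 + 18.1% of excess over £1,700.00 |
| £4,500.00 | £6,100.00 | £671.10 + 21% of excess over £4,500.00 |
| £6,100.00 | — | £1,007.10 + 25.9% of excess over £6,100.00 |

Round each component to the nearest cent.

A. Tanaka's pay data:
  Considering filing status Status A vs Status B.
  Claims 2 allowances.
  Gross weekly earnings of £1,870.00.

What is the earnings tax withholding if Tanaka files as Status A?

Earnings Tax (Status A): taxable = £1,870.00 − 2×£244.00 = £1,382.00
  9.19% × £1,382.00 = £127.01

£127.01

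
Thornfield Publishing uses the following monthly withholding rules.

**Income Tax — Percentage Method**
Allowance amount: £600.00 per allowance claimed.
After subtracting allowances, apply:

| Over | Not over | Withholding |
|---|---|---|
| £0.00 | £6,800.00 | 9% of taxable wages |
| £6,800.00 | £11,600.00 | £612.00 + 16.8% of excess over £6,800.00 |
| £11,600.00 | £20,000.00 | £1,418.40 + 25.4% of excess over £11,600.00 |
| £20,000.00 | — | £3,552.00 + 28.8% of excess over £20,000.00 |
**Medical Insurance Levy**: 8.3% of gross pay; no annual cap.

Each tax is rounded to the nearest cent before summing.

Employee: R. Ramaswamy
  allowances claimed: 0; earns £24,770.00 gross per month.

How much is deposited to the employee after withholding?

Income Tax: taxable = £24,770.00
  £3,552.00 + 28.8% × (£24,770.00 − £20,000.00) = £3,552.00 + 28.8% × £4,770.00 = £4,925.76
Medical Insurance Levy: 8.3% × £24,770.00 = £2,055.91
Total withheld: £4,925.76 + £2,055.91 = £6,981.67
Net pay: £24,770.00 − £6,981.67 = £17,788.33

£17,788.33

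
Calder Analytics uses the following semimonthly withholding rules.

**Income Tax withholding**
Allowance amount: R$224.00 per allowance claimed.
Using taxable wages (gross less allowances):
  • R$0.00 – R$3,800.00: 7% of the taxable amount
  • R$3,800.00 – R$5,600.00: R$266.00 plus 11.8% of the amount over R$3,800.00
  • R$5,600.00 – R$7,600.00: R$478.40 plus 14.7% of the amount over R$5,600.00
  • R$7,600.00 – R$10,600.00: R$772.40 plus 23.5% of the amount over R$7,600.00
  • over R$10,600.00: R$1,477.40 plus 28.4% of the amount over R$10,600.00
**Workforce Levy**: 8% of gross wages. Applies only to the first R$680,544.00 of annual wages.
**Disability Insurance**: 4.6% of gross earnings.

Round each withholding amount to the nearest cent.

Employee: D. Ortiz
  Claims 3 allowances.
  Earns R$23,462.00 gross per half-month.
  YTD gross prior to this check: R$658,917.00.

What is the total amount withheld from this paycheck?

R$7,748.77

Income Tax: taxable = R$23,462.00 − 3×R$224.00 = R$22,790.00
  R$1,477.40 + 28.4% × (R$22,790.00 − R$10,600.00) = R$1,477.40 + 28.4% × R$12,190.00 = R$4,939.36
Workforce Levy: cap R$680,544.00 − YTD R$658,917.00 = R$21,627.00 subject; 8% × R$21,627.00 = R$1,730.16
Disability Insurance: 4.6% × R$23,462.00 = R$1,079.25
Total: R$4,939.36 + R$1,730.16 + R$1,079.25 = R$7,748.77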